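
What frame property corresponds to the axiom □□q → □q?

Density

This schema is the C4 axiom.
It corresponds to density: ∀x ∀y (Rxy → ∃z (Rxz ∧ Rzy)).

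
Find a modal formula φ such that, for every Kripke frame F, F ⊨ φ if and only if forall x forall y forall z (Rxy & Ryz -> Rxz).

□p → □□p

A defining formula is □p → □□p (the 4 axiom).
Suppose □p→□□p is valid. Take Rxy, Ryz and set V(p)={w : Rxw}. Then □p at x, so □□p at x, so □p at y, so p at z, i.e. Rxz.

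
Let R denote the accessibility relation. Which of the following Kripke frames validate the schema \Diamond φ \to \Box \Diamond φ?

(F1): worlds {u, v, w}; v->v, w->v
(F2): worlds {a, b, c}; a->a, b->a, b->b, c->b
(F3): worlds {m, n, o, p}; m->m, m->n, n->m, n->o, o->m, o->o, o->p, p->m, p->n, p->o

This is the axiom for the Euclidean property; its first-order frame correspondent is \forall x \forall y \forall z (Rxy \wedge Rxz \to Ryz).
(F1): satisfies the condition.
(F2): fails — Rba and Rbb but not Rab.
(F3): fails — Rmn and Rmn but not Rnn.

(F1)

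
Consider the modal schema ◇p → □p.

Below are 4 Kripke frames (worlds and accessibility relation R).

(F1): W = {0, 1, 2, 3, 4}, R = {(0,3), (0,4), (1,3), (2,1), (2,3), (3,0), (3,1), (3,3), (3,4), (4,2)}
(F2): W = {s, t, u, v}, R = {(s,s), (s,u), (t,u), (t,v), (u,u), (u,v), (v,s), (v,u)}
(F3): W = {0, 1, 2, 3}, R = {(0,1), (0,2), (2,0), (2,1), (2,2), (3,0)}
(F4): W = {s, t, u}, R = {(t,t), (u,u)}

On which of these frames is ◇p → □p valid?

(F4)

Frame correspondent (Sahlqvist): ∀x ∀y ∀z (Rxy ∧ Rxz → y = z) — i.e. partial functionality.
(F1): fails — 0 sees both 3 and 4.
(F2): fails — s sees both s and u.
(F3): fails — 0 sees both 1 and 2.
(F4): condition met.
Valid on: (F4).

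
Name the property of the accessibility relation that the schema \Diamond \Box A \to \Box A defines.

Replacing A by ¬A and contraposing gives the equivalent schema ◇A → □◇A.
Suppose ◇A→□◇A is valid. Take Rxy, Rxz and set V(A)={y}. Then ◇A at x, so □◇A at x, so ◇A at z, so some w with Rzw has A; w=y, i.e. Rzy. By symmetry of the argument, Ryz.

The Euclidean property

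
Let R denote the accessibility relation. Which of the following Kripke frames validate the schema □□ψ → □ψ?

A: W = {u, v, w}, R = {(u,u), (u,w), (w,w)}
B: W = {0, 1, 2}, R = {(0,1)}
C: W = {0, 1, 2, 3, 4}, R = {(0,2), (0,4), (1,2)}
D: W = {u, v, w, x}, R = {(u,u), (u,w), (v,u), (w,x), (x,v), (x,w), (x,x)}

A, D

This is the axiom for density; its first-order frame correspondent is ∀x ∀y (Rxy → ∃z (Rxz ∧ Rzy)).
A: holds.
B: fails — R01 but no z with R0z and Rz1.
C: fails — R12 but no z with R1z and Rz2.
D: holds.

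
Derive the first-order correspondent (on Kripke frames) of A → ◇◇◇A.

This is a Sahlqvist (Geach-type) schema ◇^0□^0A → □^0◇^3A.
First-order correspondent: ∀x ∃w (x = w ∧ xR³w).

∀x ∃w (x = w ∧ xR³w)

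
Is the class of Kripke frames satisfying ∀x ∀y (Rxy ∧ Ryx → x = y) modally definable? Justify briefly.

No

If a class were modally definable it would be closed under surjective bounded morphisms (Goldblatt–Thomason).
The 4-cycle (worlds w0,w1,w2,w3 with w0→w1→w2→w3→w0) is antisymmetric. Sending even-indexed worlds to s and odd-indexed worlds to t is a surjective bounded morphism onto the two-world frame with s↔t, which is not antisymmetric.
So no modal formula (or set of formulas) defines exactly the antisymmetric frames.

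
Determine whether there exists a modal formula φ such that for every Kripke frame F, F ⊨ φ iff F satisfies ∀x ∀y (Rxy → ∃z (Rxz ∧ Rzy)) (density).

Yes, by □□q → □q

Yes: it is density, defined by the C4 schema □□q → □q.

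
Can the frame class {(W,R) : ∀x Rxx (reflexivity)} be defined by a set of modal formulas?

Definable; □r → r defines it

Yes: it is reflexivity, defined by the T schema □r → r.
Suppose □r→r is valid. At any x set V(r)={w : Rxw}. Then □r holds at x, so r holds at x, i.e. Rxx.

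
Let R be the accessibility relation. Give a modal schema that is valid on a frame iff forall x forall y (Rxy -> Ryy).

□(□s → s)

A defining formula is □(□s → s) (the T□ axiom).
Suppose □(□s→s) is valid. Take Rxy and set V(s)={w : Ryw}. Then at y, □s holds; since □(□s→s) at x, □s→s at y, so s at y, i.e. Ryy.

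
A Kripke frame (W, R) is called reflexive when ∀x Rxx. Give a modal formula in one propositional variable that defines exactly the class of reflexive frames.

A defining formula is □s → s (the T axiom).
Suppose □s→s is valid. At any x set V(s)={w : Rxw}. Then □s holds at x, so s holds at x, i.e. Rxx.

□s → s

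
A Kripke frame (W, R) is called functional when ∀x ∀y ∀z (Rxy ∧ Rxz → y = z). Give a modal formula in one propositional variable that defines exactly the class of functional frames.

◇s → □s

This is partial functionality; the standard corresponding axiom is CD: ◇s → □s.
Suppose ◇s→□s is valid. Take Rxy, Rxz and set V(s)={y}. Then ◇s at x, so □s at x, so s at z, i.e. z=y.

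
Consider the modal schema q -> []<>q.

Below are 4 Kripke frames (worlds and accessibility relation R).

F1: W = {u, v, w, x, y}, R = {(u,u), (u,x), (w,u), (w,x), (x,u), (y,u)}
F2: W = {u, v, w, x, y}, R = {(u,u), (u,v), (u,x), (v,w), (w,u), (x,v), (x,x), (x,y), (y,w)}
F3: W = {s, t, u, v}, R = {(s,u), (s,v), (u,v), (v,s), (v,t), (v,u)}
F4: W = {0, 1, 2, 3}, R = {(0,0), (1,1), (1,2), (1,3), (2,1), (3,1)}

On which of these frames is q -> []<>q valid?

Frame correspondent (Sahlqvist): forall x forall y (Rxy -> Ryx) — i.e. symmetry.
F1: fails — Rwu but not Ruw.
F2: fails — Ruv but not Rvu.
F3: fails — Rvt but not Rtv.
F4: holds.
Valid on: F4.

F4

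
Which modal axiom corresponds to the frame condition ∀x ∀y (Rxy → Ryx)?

p → □◇p

A defining formula is p → □◇p (the B axiom).
Suppose p→□◇p is valid. Take Rxy and set V(p)={x}. Then p at x, so □◇p at x, so ◇p at y, so some z with Ryz has p; z=x, i.e. Ryx.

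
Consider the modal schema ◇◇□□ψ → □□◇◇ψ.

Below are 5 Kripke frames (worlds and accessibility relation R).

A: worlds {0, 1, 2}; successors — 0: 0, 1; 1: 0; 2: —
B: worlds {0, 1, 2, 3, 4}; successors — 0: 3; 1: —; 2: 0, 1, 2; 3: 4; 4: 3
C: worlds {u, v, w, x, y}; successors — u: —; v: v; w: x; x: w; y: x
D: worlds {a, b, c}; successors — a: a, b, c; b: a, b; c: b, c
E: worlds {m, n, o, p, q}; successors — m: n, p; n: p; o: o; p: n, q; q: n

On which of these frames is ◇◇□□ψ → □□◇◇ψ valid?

A, C, D

Frame correspondent (Sahlqvist): ∀x ∀y ∀z ((xR²y ∧ xR²z) → ∃w (yR²w ∧ zR²w)) — i.e. a generalized confluence (Geach) condition.
A: condition met.
B: fails — 2R²0, 2R²1 but no w with 0R²w and 1R²w.
C: condition met.
D: condition met.
E: fails — mR²n, mR²q but no w with nR²w and qR²w.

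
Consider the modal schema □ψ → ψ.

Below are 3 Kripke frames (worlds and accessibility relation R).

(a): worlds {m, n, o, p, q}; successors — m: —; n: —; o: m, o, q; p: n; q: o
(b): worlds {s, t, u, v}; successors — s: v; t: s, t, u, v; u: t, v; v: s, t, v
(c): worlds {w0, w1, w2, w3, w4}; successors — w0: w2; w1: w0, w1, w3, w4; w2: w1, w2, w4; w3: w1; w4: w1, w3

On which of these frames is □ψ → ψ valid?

Frame correspondent (Sahlqvist): ∀x Rxx — i.e. reflexivity.
(a): fails — world m does not see itself.
(b): fails — world s does not see itself.
(c): fails — world w0 does not see itself.
Valid on no frame.

none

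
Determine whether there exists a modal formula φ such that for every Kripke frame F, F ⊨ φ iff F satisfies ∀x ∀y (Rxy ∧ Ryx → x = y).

Not modally definable

If a class were modally definable it would be closed under surjective bounded morphisms (Goldblatt–Thomason).
The 8-cycle (worlds w0,w1,w2,w3,w4,w5,w6,w7 with w0→w1→w2→w3→w4→w5→w6→w7→w0) is antisymmetric. Sending even-indexed worlds to a and odd-indexed worlds to b is a surjective bounded morphism onto the two-world frame with a↔b, which is not antisymmetric.
Hence antisymmetry is not modally definable.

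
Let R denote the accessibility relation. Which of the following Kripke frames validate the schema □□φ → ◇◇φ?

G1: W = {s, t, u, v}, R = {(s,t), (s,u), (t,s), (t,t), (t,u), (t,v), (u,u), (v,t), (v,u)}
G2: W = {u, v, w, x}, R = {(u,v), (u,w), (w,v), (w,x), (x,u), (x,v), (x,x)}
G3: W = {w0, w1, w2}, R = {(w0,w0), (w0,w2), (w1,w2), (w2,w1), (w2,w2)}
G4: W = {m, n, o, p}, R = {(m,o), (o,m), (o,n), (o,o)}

This is the axiom for a generalized confluence (Geach) condition; its first-order frame correspondent is ∀x ∃w (xR²w ∧ xR²w).
G1: satisfies the condition.
G2: fails — at v but no t with vR²t and vR²t.
G3: satisfies the condition.
G4: fails — at n but no w with nR²w and nR²w.

G1, G3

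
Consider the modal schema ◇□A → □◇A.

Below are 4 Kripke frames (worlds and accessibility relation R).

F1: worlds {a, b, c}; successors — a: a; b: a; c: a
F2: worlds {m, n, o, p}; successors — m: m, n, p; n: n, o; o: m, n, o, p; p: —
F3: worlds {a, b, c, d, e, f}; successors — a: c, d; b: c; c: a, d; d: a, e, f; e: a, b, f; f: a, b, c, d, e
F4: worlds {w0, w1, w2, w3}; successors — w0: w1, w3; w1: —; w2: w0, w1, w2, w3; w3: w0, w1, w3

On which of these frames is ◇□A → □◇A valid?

F1

This is the axiom for convergence; its first-order frame correspondent is ∀x ∀y ∀z (Rxy ∧ Rxz → ∃w (Ryw ∧ Rzw)).
F1: ✓.
F2: fails — Rmm and Rmp but m and p have no common successor.
F3: fails — Rcd and Rca but d and a have no common successor.
F4: fails — Rw0w1 and Rw0w1 but w1 and w1 have no common successor.
Valid on: F1.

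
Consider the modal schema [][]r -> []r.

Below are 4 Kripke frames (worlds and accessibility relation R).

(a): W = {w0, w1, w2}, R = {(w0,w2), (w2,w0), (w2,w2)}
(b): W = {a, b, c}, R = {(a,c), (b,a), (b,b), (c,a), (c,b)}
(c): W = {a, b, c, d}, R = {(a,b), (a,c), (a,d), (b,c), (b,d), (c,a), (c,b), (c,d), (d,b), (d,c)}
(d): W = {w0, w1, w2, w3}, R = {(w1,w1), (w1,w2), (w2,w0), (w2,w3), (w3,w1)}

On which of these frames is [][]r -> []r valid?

Frame correspondent (Sahlqvist): forall x forall y (Rxy -> exists z (Rxz & Rzy)) — i.e. density.
(a): ✓.
(b): fails — Rac but no z with Raz and Rzc.
(c): fails — Rca but no z with Rcz and Rza.
(d): fails — Rw2w0 but no z with Rw2z and Rzw0.
Valid on: (a).

(a)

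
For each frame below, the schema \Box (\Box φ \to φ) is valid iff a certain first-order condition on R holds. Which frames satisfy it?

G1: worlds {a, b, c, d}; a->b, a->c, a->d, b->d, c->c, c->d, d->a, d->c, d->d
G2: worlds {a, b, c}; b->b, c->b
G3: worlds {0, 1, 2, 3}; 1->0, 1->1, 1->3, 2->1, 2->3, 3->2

G2

The schema corresponds to shift-reflexivity: \forall x \forall y (Rxy \to Ryy).
G1: fails — Rab but not Rbb.
G2: condition met.
G3: fails — R10 but not R00.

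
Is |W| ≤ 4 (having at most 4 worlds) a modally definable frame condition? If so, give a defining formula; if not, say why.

No — not modally definable

Any modally definable frame class is closed under disjoint unions.
Any modal formula valid on each of 5 disjoint one-world frames is valid on their disjoint union (validity is preserved under disjoint unions). Each one-world frame has |W|=1≤4, but the union has |W|=5.
So the class is not modally definable.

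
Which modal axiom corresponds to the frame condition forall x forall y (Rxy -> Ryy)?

A defining formula is □(□s → s) (the T□ axiom).
Suppose □(□s→s) is valid. Take Rxy and set V(s)={w : Ryw}. Then at y, □s holds; since □(□s→s) at x, □s→s at y, so s at y, i.e. Ryy.

□(□s → s)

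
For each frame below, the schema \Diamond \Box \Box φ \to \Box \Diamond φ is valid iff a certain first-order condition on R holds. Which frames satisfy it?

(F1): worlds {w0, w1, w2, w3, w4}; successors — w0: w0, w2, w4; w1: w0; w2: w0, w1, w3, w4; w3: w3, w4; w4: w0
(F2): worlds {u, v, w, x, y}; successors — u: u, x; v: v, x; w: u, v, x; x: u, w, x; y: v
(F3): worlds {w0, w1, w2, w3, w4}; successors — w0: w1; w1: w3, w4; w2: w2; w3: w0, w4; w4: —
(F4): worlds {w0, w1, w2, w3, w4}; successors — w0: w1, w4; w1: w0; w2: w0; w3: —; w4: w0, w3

(F1), (F2)

The schema corresponds to a generalized confluence (Geach) condition: \forall x \forall y \forall z ((xRy \wedge xRz) \to \exists w (y R^2 w \wedge zRw)).
(F1): ✓.
(F2): ✓.
(F3): fails — w1Rw3, w1Rw3 but no w with w3R²w and w3Rw.
(F4): fails — w0Rw1, w0Rw1 but no w with w1R²w and w1Rw.
Valid on: (F1), (F2).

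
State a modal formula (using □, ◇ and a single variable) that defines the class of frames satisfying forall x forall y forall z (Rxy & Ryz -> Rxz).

This is transitivity; the standard corresponding axiom is 4: □ψ → □□ψ.

□ψ → □□ψ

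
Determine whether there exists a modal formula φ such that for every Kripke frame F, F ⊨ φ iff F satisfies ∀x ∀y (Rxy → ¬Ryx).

If a class were modally definable it would be closed under surjective bounded morphisms (Goldblatt–Thomason).
The 5-cycle (worlds 0,1,2,3,4 with 0→1→2→3→4→0) is asymmetric. Mapping every world to a single reflexive point • is a surjective bounded morphism, and the reflexive point is not asymmetric (R•• but asymmetry requires ¬R••).
Hence asymmetry is not modally definable.

Not definable by any modal formula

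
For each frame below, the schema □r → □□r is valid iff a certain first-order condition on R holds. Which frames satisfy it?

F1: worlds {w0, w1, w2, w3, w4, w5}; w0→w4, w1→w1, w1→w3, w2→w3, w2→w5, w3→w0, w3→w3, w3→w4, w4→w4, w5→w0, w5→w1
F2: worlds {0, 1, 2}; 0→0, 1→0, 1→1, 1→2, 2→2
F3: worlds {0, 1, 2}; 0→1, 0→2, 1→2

F2, F3

The schema corresponds to transitivity: ∀x ∀y ∀z (Rxy ∧ Ryz → Rxz).
F1: fails — Rw1w3 and Rw3w0 but not Rw1w0.
F2: ✓.
F3: ✓.
Valid on: F2, F3.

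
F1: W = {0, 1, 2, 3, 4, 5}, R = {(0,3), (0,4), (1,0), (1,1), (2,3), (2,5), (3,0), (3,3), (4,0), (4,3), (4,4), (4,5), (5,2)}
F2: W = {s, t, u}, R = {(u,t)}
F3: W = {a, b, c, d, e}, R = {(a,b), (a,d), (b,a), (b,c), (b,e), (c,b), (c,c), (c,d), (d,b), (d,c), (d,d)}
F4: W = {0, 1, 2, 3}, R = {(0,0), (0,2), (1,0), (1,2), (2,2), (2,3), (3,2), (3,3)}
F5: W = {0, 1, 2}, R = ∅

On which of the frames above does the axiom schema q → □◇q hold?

F5

Frame correspondent (Sahlqvist): ∀x ∀y (Rxy → Ryx) — i.e. symmetry.
F1: fails — R10 but not R01.
F2: fails — Rut but not Rtu.
F3: fails — Rbe but not Reb.
F4: fails — R10 but not R01.
F5: holds.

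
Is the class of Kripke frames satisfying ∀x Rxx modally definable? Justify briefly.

Definable; □p → p defines it

This is a Sahlqvist condition; the T axiom □p → p defines it.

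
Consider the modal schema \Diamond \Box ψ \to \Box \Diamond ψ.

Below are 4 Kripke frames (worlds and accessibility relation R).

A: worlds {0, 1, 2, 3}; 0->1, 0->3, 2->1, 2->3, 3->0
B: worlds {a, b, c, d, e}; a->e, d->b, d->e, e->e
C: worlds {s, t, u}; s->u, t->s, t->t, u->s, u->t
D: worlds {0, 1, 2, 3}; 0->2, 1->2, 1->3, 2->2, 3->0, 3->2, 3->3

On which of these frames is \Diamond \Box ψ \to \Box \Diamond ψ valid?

This is the axiom for convergence; its first-order frame correspondent is \forall x \forall y \forall z (Rxy \wedge Rxz \to \exists w (Ryw \wedge Rzw)).
A: fails — R01 and R01 but 1 and 1 have no common successor.
B: fails — Rdb and Rdb but b and b have no common successor.
C: fails — Rts and Rtt but s and t have no common successor.
D: condition met.
Valid on: D.

D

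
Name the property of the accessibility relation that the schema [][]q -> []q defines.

density

Suppose □□q→□q is valid. Take Rxy and set V(q)={w : xR²w}. Then □□q at x, so □q at x, so q at y, i.e. ∃z(Rxz∧Rzy).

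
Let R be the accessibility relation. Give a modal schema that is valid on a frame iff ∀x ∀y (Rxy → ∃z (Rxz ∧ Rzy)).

A defining formula is □□q → □q (the C4 axiom).
Suppose □□q→□q is valid. Take Rxy and set V(q)={w : xR²w}. Then □□q at x, so □q at x, so q at y, i.e. ∃z(Rxz∧Rzy).

□□q → □q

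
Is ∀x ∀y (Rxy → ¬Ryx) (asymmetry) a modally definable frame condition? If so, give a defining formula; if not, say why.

Not modally definable

Modal frame validity is preserved under surjective bounded morphisms.
The 3-cycle (worlds a,b,c with a→b→c→a) is asymmetric. Mapping every world to a single reflexive point • is a surjective bounded morphism, and the reflexive point is not asymmetric (R•• but asymmetry requires ¬R••).
So the class is not modally definable.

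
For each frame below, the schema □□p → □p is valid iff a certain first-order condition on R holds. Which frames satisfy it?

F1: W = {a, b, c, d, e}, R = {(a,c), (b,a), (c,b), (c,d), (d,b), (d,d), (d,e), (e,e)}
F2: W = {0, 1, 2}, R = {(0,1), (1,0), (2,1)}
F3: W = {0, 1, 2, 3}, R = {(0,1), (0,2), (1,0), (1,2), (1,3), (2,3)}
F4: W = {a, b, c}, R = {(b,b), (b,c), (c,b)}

F4

The schema corresponds to density: ∀x ∀y (Rxy → ∃z (Rxz ∧ Rzy)).
F1: fails — Rba but no z with Rbz and Rza.
F2: fails — R01 but no z with R0z and Rz1.
F3: fails — R10 but no z with R1z and Rz0.
F4: ✓.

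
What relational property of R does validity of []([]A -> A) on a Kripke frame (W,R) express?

shift-reflexivity

Suppose □(□A→A) is valid. Take Rxy and set V(A)={w : Ryw}. Then at y, □A holds; since □(□A→A) at x, □A→A at y, so A at y, i.e. Ryy.
Conversely, on a frame with shift-reflexivity the schema holds at every world under every valuation.
So the correspondent is shift-reflexivity.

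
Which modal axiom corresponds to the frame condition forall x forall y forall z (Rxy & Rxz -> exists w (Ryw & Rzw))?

◇□p → □◇p

The condition is convergence. The .2 schema ◇□p → □◇p defines it.
Suppose ◇□p→□◇p is valid. Take Rxy, Rxz and set V(p)={w : Ryw}. Then □p at y so ◇□p at x, so □◇p at x, so ◇p at z, giving w with Rzw and Ryw.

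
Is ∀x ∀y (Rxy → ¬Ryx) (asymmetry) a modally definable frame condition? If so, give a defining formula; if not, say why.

Modal frame validity is preserved under surjective bounded morphisms.
The 5-cycle (worlds 0,1,2,3,4 with 0→1→2→3→4→0) is asymmetric. Mapping every world to a single reflexive point • is a surjective bounded morphism, and the reflexive point is not asymmetric (R•• but asymmetry requires ¬R••).
Hence asymmetry is not modally definable.

No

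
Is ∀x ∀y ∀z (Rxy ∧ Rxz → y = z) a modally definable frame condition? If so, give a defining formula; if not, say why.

The condition is partial functionality. A defining modal formula is ◇q → □q.

Definable; ◇q → □q defines it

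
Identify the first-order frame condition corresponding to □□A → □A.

Suppose □□A→□A is valid. Take Rxy and set V(A)={w : xR²w}. Then □□A at x, so □A at x, so A at y, i.e. ∃z(Rxz∧Rzy).
Conversely, on a frame with density the schema holds at every world under every valuation.
So the correspondent is density.

Density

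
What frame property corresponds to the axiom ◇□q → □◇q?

convergence: ∀x ∀y ∀z (Rxy ∧ Rxz → ∃w (Ryw ∧ Rzw))

This is the .2 axiom.
Its frame correspondent is convergence — ∀x ∀y ∀z (Rxy ∧ Rxz → ∃w (Ryw ∧ Rzw)).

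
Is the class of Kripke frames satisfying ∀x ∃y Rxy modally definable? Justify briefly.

Yes: it is seriality, defined by the D schema □q → ◇q.

Definable; □q → ◇q defines it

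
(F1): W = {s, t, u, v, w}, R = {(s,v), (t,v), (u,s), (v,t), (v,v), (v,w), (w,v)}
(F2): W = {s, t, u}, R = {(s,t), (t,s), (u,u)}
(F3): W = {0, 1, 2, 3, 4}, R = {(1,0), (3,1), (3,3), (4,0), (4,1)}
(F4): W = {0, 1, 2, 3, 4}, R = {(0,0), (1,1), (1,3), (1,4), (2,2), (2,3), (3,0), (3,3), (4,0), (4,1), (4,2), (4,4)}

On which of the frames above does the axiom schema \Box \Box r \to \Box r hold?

(F4)

Frame correspondent (Sahlqvist): \forall x \forall y (Rxy \to \exists z (Rxz \wedge Rzy)) — i.e. density.
(F1): fails — Rus but no z with Ruz and Rzs.
(F2): fails — Rts but no z with Rtz and Rzs.
(F3): fails — R10 but no z with R1z and Rz0.
(F4): holds.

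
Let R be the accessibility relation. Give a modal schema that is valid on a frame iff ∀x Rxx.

This is reflexivity; the standard corresponding axiom is T: □p → p.
Suppose □p→p is valid. At any x set V(p)={w : Rxw}. Then □p holds at x, so p holds at x, i.e. Rxx.

□p → p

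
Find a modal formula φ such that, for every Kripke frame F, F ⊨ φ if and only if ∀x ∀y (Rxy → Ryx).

q → □◇q

This is symmetry; the standard corresponding axiom is B: q → □◇q.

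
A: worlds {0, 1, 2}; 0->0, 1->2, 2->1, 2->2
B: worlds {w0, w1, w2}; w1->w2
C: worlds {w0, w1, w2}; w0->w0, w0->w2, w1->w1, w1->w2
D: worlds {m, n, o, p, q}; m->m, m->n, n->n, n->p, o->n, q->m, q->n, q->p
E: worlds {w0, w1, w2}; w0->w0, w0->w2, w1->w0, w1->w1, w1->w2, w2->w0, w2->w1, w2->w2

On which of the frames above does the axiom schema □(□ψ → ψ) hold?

This is the axiom for shift-reflexivity; its first-order frame correspondent is ∀x ∀y (Rxy → Ryy).
A: fails — R21 but not R11.
B: fails — Rw1w2 but not Rw2w2.
C: fails — Rw1w2 but not Rw2w2.
D: fails — Rqp but not Rpp.
E: holds.
Valid on: E.

E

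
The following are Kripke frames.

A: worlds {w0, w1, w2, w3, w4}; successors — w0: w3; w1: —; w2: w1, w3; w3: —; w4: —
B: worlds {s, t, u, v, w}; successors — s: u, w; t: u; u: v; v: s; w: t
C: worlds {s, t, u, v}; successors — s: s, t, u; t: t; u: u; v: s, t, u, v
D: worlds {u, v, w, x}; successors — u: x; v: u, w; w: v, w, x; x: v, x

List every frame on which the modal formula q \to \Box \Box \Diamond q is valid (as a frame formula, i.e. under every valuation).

This is the axiom for a generalized confluence (Geach) condition; its first-order frame correspondent is \forall x \forall z (x R^2 z \to \exists w (x = w \wedge zRw)).
A: satisfies the condition.
B: fails — sR²t but no w* with s=w* and tRw*.
C: fails — sR²t but no w with s=w and tRw.
D: fails — uR²x but no t with u=t and xRt.
Valid on: A.

A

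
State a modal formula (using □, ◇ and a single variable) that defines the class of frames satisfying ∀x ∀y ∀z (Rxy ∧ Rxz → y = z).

◇r → □r

A defining formula is ◇r → □r (the CD axiom).
Suppose ◇r→□r is valid. Take Rxy, Rxz and set V(r)={y}. Then ◇r at x, so □r at x, so r at z, i.e. z=y.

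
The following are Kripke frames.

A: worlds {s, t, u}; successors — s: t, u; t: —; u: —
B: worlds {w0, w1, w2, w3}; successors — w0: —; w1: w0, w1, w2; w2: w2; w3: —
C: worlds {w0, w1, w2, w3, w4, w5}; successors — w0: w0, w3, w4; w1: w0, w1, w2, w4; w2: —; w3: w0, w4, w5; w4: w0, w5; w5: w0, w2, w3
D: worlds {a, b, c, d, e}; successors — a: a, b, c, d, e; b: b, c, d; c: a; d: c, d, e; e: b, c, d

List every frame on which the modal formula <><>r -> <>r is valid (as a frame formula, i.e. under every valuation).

A, B

The schema corresponds to transitivity: forall x forall y forall z (Rxy & Ryz -> Rxz).
A: holds.
B: holds.
C: fails — Rw1w0 and Rw0w3 but not Rw1w3.
D: fails — Rbc and Rca but not Rba.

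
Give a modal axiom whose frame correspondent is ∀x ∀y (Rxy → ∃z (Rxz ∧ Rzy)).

□□s → □s

This is density; the standard corresponding axiom is C4: □□s → □s.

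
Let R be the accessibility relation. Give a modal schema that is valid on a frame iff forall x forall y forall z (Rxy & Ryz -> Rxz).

□s → □□s

This is transitivity; the standard corresponding axiom is 4: □s → □□s.
Suppose □s→□□s is valid. Take Rxy, Ryz and set V(s)={w : Rxw}. Then □s at x, so □□s at x, so □s at y, so s at z, i.e. Rxz.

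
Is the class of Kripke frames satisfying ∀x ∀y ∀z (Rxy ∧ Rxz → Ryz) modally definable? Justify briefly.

Yes, by ◇p → □◇p

Yes: it is the Euclidean property, defined by the 5 schema ◇p → □◇p.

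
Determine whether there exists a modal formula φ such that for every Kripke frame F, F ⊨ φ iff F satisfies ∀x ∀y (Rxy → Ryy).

Definable; □(□r → r) defines it

This is a Sahlqvist condition; the T□ axiom □(□r → r) defines it.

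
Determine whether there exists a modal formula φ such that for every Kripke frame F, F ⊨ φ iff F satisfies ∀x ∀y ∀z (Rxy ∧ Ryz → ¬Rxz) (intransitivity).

Not modally definable

Modal frame validity is preserved under surjective bounded morphisms.
The 3-cycle (worlds w0,w1,w2 with w0→w1→w2→w0) is intransitive. Mapping every world to a single reflexive point • is a surjective bounded morphism; the reflexive point is not intransitive (R••∧R•• but R••).
So no modal formula (or set of formulas) defines exactly the intransitive frames.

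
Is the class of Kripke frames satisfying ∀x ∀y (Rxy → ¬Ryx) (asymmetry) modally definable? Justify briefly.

No

If a class were modally definable it would be closed under surjective bounded morphisms (Goldblatt–Thomason).
The 3-cycle (worlds a,b,c with a→b→c→a) is asymmetric. Mapping every world to a single reflexive point • is a surjective bounded morphism, and the reflexive point is not asymmetric (R•• but asymmetry requires ¬R••).
So the class is not modally definable.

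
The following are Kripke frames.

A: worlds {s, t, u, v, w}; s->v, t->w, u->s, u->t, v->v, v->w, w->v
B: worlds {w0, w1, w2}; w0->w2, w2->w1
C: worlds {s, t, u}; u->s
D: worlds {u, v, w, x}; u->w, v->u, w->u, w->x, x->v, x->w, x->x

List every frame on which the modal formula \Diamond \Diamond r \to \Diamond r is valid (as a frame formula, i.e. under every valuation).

C

Frame correspondent (Sahlqvist): \forall x \forall y \forall z (Rxy \wedge Ryz \to Rxz) — i.e. transitivity.
A: fails — Rut and Rtw but not Ruw.
B: fails — Rw0w2 and Rw2w1 but not Rw0w1.
C: satisfies the condition.
D: fails — Rxw and Rwu but not Rxu.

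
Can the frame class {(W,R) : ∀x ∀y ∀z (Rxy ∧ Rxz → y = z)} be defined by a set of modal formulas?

Yes, by ◇q → □q

The condition is partial functionality. A defining modal formula is ◇q → □q.
Suppose ◇q→□q is valid. Take Rxy, Rxz and set V(q)={y}. Then ◇q at x, so □q at x, so q at z, i.e. z=y.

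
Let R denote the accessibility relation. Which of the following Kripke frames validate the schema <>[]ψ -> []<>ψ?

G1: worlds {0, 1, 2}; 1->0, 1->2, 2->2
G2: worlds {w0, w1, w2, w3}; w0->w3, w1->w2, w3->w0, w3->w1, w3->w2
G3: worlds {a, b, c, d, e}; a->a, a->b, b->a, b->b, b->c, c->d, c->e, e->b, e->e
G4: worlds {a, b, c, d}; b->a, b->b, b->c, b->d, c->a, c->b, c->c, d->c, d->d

The schema corresponds to convergence: forall x forall y forall z (Rxy & Rxz -> exists w (Ryw & Rzw)).
G1: fails — R12 and R10 but 2 and 0 have no common successor.
G2: fails — Rw1w2 and Rw1w2 but w2 and w2 have no common successor.
G3: fails — Rbc and Rbb but c and b have no common successor.
G4: fails — Rbc and Rba but c and a have no common successor.
Valid on no frame.

none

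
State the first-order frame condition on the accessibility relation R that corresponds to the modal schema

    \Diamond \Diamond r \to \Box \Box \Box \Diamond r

This is a Sahlqvist (Geach-type) schema ◇^2□^0r → □^3◇^1r.
Minimal-valuation argument: fix x; take any y with xR^2y and any z with xR^3z. Set V(r) to the set of worlds R-reachable from y in exactly 0 steps. Then □^0r holds at y, so the antecedent holds at x; validity forces ◇^1r at z, giving a w with zR^1w and yR^0w.
First-order correspondent: \forall x \forall y \forall z ((x R^2 y \wedge x R^3 z) \to \exists w (y = w \wedge zRw)).

\forall x \forall y \forall z ((x R^2 y \wedge x R^3 z) \to \exists w (y = w \wedge zRw))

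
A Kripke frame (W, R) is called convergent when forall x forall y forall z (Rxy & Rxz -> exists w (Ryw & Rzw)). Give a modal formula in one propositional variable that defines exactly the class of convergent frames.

◇□q → □◇q

A defining formula is ◇□q → □◇q (the .2 axiom).
Suppose ◇□q→□◇q is valid. Take Rxy, Rxz and set V(q)={w : Ryw}. Then □q at y so ◇□q at x, so □◇q at x, so ◇q at z, giving w with Rzw and Ryw.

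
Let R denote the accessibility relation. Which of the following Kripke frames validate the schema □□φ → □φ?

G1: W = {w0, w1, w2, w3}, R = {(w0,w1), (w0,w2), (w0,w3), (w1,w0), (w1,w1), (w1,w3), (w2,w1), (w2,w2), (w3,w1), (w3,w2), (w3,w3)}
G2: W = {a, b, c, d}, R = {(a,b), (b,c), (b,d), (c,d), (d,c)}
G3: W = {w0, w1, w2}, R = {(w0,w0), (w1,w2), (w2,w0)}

G1

The schema corresponds to density: ∀x ∀y (Rxy → ∃z (Rxz ∧ Rzy)).
G1: holds.
G2: fails — Rcd but no z with Rcz and Rzd.
G3: fails — Rw1w2 but no z with Rw1z and Rzw2.
Valid on: G1.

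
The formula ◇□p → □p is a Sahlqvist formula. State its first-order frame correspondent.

the Euclidean property: ∀x ∀y ∀z (Rxy ∧ Rxz → Ryz)

This is a form of the 5 axiom.
Its frame correspondent is the Euclidean property — ∀x ∀y ∀z (Rxy ∧ Rxz → Ryz).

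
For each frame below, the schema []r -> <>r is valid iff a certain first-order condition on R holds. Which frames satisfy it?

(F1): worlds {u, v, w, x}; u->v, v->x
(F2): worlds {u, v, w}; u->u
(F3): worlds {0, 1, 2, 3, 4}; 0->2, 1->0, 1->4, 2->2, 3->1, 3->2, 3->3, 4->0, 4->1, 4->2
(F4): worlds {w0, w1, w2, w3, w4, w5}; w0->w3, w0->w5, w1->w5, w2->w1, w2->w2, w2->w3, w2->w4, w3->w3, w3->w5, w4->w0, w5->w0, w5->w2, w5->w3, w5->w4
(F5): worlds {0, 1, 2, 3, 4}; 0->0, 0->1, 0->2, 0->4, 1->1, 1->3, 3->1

The schema corresponds to seriality: forall x exists y Rxy.
(F1): fails — world w has no successor.
(F2): fails — world v has no successor.
(F3): holds.
(F4): holds.
(F5): fails — world 2 has no successor.

(F3), (F4)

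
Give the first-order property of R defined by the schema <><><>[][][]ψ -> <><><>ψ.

forall x forall y (x R^3 y -> exists w (y R^3 w & x R^3 w))

This is a Sahlqvist (Geach-type) schema ◇^3□^3ψ → □^0◇^3ψ.
Minimal-valuation argument: fix x; take any y with xR^3y and any z with xR^0z. Set V(ψ) to the set of worlds R-reachable from y in exactly 3 steps. Then □^3ψ holds at y, so the antecedent holds at x; validity forces ◇^3ψ at z, giving a w with zR^3w and yR^3w.
First-order correspondent: forall x forall y (x R^3 y -> exists w (y R^3 w & x R^3 w)).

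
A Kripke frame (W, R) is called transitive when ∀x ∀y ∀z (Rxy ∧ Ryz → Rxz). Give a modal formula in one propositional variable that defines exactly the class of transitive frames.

A defining formula is □r → □□r (the 4 axiom).
Suppose □r→□□r is valid. Take Rxy, Ryz and set V(r)={w : Rxw}. Then □r at x, so □□r at x, so □r at y, so r at z, i.e. Rxz.

□r → □□r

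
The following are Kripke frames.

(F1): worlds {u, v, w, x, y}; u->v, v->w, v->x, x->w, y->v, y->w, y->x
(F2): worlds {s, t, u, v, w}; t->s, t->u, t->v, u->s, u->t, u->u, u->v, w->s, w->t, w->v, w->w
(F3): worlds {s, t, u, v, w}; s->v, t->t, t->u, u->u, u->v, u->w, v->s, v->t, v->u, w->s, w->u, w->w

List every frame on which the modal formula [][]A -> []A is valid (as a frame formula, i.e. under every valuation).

(F2)

Frame correspondent (Sahlqvist): forall x forall y (Rxy -> exists z (Rxz & Rzy)) — i.e. density.
(F1): fails — Ruv but no z with Ruz and Rzv.
(F2): holds.
(F3): fails — Rvs but no z with Rvz and Rzs.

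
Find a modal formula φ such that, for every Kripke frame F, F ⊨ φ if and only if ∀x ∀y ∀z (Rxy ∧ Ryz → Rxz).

This is transitivity; the standard corresponding axiom is 4: □p → □□p.
Suppose □p→□□p is valid. Take Rxy, Ryz and set V(p)={w : Rxw}. Then □p at x, so □□p at x, so □p at y, so p at z, i.e. Rxz.

□p → □□p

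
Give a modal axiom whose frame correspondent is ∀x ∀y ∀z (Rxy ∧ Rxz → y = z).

◇r → □r

The condition is partial functionality. The CD schema ◇r → □r defines it.
Suppose ◇r→□r is valid. Take Rxy, Rxz and set V(r)={y}. Then ◇r at x, so □r at x, so r at z, i.e. z=y.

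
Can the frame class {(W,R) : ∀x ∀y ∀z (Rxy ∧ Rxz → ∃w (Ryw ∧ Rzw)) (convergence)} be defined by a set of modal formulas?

This is a Sahlqvist condition; the .2 axiom ◇□p → □◇p defines it.
Suppose ◇□p→□◇p is valid. Take Rxy, Rxz and set V(p)={w : Ryw}. Then □p at y so ◇□p at x, so □◇p at x, so ◇p at z, giving w with Rzw and Ryw.

Yes — defined by ◇□p → □◇p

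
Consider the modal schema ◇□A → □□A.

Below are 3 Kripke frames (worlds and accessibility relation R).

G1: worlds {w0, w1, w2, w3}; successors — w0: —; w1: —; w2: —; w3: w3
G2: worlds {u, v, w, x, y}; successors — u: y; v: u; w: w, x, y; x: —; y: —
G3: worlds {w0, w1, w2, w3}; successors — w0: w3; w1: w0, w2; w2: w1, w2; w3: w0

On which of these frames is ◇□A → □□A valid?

G1

The schema corresponds to a generalized confluence (Geach) condition: ∀x ∀y ∀z ((xRy ∧ xR²z) → ∃w (yRw ∧ z = w)).
G1: condition met.
G2: fails — wRx, wR²w but no t with xRt and w=t.
G3: fails — w1Rw0, w1R²w1 but no w with w0Rw and w1=w.
Valid on: G1.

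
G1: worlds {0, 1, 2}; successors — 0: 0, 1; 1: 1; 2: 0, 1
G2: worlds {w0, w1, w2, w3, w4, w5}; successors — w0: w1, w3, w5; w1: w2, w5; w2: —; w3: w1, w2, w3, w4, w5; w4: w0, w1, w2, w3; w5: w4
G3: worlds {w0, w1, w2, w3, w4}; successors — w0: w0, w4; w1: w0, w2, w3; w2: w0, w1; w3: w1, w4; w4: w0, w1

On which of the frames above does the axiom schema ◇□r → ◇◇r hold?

The schema corresponds to a generalized confluence (Geach) condition: ∀x ∀y (xRy → ∃w (yRw ∧ xR²w)).
G1: condition met.
G2: fails — w1Rw2 but no w with w2Rw and w1R²w.
G3: condition met.
Valid on: G1, G3.

G1, G3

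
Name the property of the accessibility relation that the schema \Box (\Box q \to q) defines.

shift-reflexivity: \forall x \forall y (Rxy \to Ryy)

This schema is the T□ axiom.
Its frame correspondent is shift-reflexivity — \forall x \forall y (Rxy \to Ryy).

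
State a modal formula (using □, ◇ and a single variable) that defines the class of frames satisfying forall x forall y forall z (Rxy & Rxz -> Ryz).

◇s → □◇s

This is the Euclidean property; the standard corresponding axiom is 5: ◇s → □◇s.
Suppose ◇s→□◇s is valid. Take Rxy, Rxz and set V(s)={y}. Then ◇s at x, so □◇s at x, so ◇s at z, so some w with Rzw has s; w=y, i.e. Rzy. By symmetry of the argument, Ryz.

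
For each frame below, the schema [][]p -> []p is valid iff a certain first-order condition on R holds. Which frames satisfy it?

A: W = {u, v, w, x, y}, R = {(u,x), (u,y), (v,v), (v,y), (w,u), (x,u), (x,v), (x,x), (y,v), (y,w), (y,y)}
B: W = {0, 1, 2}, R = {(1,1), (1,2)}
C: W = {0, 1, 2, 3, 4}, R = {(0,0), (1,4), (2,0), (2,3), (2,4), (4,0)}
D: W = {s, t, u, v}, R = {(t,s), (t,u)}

Frame correspondent (Sahlqvist): forall x forall y (Rxy -> exists z (Rxz & Rzy)) — i.e. density.
A: fails — Rwu but no z with Rwz and Rzu.
B: holds.
C: fails — R23 but no z with R2z and Rz3.
D: fails — Rtu but no z with Rtz and Rzu.
Valid on: B.

B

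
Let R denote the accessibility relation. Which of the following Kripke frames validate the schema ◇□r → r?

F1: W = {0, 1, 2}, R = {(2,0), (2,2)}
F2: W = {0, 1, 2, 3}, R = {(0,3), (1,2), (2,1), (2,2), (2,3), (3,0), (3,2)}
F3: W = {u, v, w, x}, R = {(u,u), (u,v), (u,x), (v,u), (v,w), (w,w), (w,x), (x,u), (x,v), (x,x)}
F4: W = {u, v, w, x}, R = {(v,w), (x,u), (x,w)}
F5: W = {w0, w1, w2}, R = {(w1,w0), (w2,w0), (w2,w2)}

Frame correspondent (Sahlqvist): ∀x ∀y (Rxy → Ryx) — i.e. symmetry.
F1: fails — R20 but not R02.
F2: condition met.
F3: fails — Rwx but not Rxw.
F4: fails — Rxw but not Rwx.
F5: fails — Rw1w0 but not Rw0w1.

F2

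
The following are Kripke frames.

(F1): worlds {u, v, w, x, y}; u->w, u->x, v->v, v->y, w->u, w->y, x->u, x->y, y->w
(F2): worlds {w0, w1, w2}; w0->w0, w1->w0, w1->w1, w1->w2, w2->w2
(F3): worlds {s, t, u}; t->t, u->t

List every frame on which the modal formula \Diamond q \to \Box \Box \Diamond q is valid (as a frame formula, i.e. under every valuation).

(F3)

This is the axiom for a generalized confluence (Geach) condition; its first-order frame correspondent is \forall x \forall y \forall z ((xRy \wedge x R^2 z) \to \exists w (y = w \wedge zRw)).
(F1): fails — uRx, uR²y but no t with x=t and yRt.
(F2): fails — w1Rw0, w1R²w2 but no w with w0=w and w2Rw.
(F3): ✓.
Valid on: (F3).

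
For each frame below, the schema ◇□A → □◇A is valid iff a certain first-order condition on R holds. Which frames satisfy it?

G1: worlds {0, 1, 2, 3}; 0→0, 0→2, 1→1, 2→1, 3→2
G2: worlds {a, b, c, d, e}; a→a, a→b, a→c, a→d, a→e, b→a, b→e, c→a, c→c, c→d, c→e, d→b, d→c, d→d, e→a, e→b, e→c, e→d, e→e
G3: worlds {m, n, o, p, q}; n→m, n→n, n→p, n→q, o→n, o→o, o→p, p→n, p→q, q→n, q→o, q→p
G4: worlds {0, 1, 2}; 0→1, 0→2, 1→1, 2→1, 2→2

This is the axiom for convergence; its first-order frame correspondent is ∀x ∀y ∀z (Rxy ∧ Rxz → ∃w (Ryw ∧ Rzw)).
G1: fails — R00 and R02 but 0 and 2 have no common successor.
G2: fails — Rab and Rad but b and d have no common successor.
G3: fails — Rnn and Rnm but n and m have no common successor.
G4: satisfies the condition.

G4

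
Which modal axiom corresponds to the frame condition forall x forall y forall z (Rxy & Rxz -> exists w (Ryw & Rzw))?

A defining formula is ◇□q → □◇q (the .2 axiom).
Suppose ◇□q→□◇q is valid. Take Rxy, Rxz and set V(q)={w : Ryw}. Then □q at y so ◇□q at x, so □◇q at x, so ◇q at z, giving w with Rzw and Ryw.

◇□q → □◇q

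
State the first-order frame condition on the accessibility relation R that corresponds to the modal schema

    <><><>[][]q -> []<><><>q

This is a Sahlqvist (Geach-type) schema ◇^3□^2q → □^1◇^3q.
First-order correspondent: forall x forall y forall z ((x R^3 y & xRz) -> exists w (y R^2 w & z R^3 w)).

forall x forall y forall z ((x R^3 y & xRz) -> exists w (y R^2 w & z R^3 w))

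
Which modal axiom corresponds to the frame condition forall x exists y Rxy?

This is seriality; the standard corresponding axiom is D: □s → ◇s.
Suppose □s→◇s is valid. At any x set V(s)=W. Then □s at x, so ◇s at x, so x has a successor.

□s → ◇s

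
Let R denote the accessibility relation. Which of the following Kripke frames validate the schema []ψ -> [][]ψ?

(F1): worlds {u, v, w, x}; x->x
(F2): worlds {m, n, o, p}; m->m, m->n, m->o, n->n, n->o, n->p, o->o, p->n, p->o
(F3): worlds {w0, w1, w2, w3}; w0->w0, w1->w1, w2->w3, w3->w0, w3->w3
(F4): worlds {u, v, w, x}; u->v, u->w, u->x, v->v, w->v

(F1), (F4)

Frame correspondent (Sahlqvist): forall x forall y forall z (Rxy & Ryz -> Rxz) — i.e. transitivity.
(F1): satisfies the condition.
(F2): fails — Rpn and Rnp but not Rpp.
(F3): fails — Rw2w3 and Rw3w0 but not Rw2w0.
(F4): satisfies the condition.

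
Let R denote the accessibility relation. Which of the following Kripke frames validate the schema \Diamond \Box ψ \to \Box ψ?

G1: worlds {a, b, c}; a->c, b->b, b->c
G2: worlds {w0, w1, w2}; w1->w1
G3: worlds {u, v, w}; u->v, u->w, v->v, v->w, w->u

G2

Frame correspondent (Sahlqvist): \forall x \forall y \forall z ((xRy \wedge xRz) \to \exists w (yRw \wedge z = w)) — i.e. a generalized confluence (Geach) condition.
G1: fails — aRc, aRc but no w with cRw and c=w.
G2: holds.
G3: fails — uRw, uRv but no t with wRt and v=t.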